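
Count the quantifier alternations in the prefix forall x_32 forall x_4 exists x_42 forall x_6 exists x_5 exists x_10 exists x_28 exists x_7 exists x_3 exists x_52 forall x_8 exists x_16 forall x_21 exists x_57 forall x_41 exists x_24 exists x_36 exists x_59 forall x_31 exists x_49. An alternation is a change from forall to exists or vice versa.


Walk the prefix and count type changes:
  position 1: forall -> forall
  position 2: forall -> exists <-- alternation
  position 3: exists -> forall <-- alternation
  position 4: forall -> exists <-- alternation
  position 5: exists -> exists
  position 6: exists -> exists
  position 7: exists -> exists
  position 8: exists -> exists
  position 9: exists -> exists
  position 10: exists -> forall <-- alternation
  position 11: forall -> exists <-- alternation
  position 12: exists -> forall <-- alternation
  position 13: forall -> exists <-- alternation
  position 14: exists -> forall <-- alternation
  position 15: forall -> exists <-- alternation
  position 16: exists -> exists
  position 17: exists -> exists
  position 18: exists -> forall <-- alternation
  position 19: forall -> exists <-- alternation
Total alternations = 11

11


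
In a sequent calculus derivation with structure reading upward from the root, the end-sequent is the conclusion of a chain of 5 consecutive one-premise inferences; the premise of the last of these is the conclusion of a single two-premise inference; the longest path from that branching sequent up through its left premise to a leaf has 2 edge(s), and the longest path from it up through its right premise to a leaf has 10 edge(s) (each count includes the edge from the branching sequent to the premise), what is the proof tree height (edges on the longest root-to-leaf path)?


Longest path through the left premise: 2 edges (measured from the branching sequent)
Longest path through the right premise: 10 edges
Height of the subtree rooted at the branching sequent: max(2, 10) = 10
The branching sequent sits 5 edges above the root (the chain of one-premise inferences), so height = 10 + 5 = 15

15


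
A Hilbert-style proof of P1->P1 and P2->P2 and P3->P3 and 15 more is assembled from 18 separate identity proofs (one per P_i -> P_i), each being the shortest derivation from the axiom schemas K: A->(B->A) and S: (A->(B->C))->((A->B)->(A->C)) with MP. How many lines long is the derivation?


The shortest proof of A->A from K and S in the Hilbert calculus has exactly 5 lines:
(1) K instance A->((A->A)->A), (2) S instance, (3) MP on 1,2, (4) K instance A->(A->A), (5) MP on 3,4.
For 18 independent identities: 18 * 5 = 90 lines total.

90


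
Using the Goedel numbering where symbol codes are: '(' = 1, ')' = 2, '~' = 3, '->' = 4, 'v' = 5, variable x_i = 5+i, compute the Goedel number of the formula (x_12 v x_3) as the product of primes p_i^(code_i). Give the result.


Formula: (x_12 v x_3)
Symbol codes: [1, 17, 5, 8, 2]
Primes: [2, 3, 5, 7, 11]
p_1^1 = 2^1 = 2
p_2^17 = 3^17 = 129140163
p_3^5 = 5^5 = 3125
p_4^8 = 7^8 = 5764801
p_5^2 = 11^2 = 121
Product = 563003426481938268750

563003426481938268750


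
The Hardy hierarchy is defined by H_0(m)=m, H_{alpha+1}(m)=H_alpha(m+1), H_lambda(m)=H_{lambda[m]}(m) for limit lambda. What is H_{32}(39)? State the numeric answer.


H_32(39):
For finite ordinals k, H_k(n) = n + k (each successor step adds 1).
H_32(39) = 39 + 32 = 71

71


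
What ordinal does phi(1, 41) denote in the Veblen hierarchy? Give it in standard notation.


phi(1, 41):
phi(1, beta) = epsilon_beta (the beta-th epsilon number).
phi(1, 41) = epsilon_41

epsilon_41


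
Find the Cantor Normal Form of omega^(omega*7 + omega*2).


omega^(omega*7 + omega*2):
Both terms of the exponent have the same exponent 1, so they merge: omega*7 + omega*2 = omega*(7+2) = omega*9.
omega raised to a CNF ordinal is a single CNF term: Result = omega^(omega*9)

omega^(omega*9)


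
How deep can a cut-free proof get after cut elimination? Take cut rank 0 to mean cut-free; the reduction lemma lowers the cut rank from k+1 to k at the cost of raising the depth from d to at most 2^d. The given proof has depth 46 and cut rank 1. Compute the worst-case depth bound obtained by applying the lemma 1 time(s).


Each rank reduction sends depth d to at most 2^d; cut rank r needs r reductions.
2_0(46) = 46
2_1(46) = 2^46 = 70368744177664
Cut-free depth bound = 70368744177664

70368744177664


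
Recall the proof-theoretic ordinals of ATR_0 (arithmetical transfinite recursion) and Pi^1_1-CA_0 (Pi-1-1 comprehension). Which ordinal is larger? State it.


Proof-theoretic ordinal of ATR_0 (arithmetical transfinite recursion): Gamma_0
Proof-theoretic ordinal of Pi^1_1-CA_0 (Pi-1-1 comprehension): psi_0(Omega_omega)
Comparing: Gamma_0 < psi_0(Omega_omega).
The larger ordinal is psi_0(Omega_omega) (from Pi^1_1-CA_0 (Pi-1-1 comprehension)).

psi_0(Omega_omega)


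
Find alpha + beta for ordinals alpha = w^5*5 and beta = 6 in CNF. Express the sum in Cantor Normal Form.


Ordinal addition w^5*5 + 6:
Leading exponent of alpha (5) > leading exponent of beta (0).
Since alpha's term has higher exponent than beta's leading term,
the sum is simply alpha followed by beta.
Result = w^5*5 + 6

w^5*5 + 6


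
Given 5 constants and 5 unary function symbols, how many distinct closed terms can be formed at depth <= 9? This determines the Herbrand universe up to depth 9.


Herbrand terms by depth:
Depth 0: 5 constants
Depth 1: 25 new terms (running total: 30)
Depth 2: 125 new terms (running total: 155)
Depth 3: 625 new terms (running total: 780)
Depth 4: 3125 new terms (running total: 3905)
Depth 5: 15625 new terms (running total: 19530)
Depth 6: 78125 new terms (running total: 97655)
Depth 7: 390625 new terms (running total: 488280)
Depth 8: 1953125 new terms (running total: 2441405)
Depth 9: 9765625 new terms (running total: 12207030)
Total distinct ground terms = 12207030

12207030


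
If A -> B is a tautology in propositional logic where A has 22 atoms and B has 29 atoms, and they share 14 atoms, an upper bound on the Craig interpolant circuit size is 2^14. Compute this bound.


Shared atoms = 14
Craig interpolant size bound = 2^14
= 16384

16384


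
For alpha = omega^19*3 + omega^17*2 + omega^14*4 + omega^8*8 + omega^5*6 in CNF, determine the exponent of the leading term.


CNF: omega^19*3 + omega^17*2 + omega^14*4 + omega^8*8 + omega^5*6
The leading term is omega^19*3, which has exponent 19.

19


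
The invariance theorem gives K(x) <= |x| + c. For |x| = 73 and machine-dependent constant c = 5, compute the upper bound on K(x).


K(x) <= |x| + c = 73 + 5 = 78

78


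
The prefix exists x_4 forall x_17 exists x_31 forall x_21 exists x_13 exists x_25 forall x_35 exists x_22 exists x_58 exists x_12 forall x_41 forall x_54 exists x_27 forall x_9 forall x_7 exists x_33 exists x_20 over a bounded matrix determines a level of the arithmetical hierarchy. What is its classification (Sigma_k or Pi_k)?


Leading quantifier is exists, so the class is Sigma.
Number of quantifier blocks = alternations + 1 = 10 + 1 = 11.
Classification: Sigma_11

Sigma_11


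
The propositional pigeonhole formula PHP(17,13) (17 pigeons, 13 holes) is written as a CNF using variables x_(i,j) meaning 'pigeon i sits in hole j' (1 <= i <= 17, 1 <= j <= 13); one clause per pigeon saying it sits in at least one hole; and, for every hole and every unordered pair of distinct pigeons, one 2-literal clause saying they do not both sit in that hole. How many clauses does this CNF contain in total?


PHP(17,13): 17 pigeons, 13 holes, 17*13 = 221 variables.
- pigeon clauses: one per pigeon -> 17 clauses
- hole clauses: 13 holes * C(17,2) = 13 * 136 -> 1768 clauses
Total clauses = 17 + 1768 = 1785

1785


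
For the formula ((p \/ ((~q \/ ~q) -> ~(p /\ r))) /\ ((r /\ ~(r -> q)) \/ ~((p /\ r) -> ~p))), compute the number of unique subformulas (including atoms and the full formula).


Formula: ((p \/ ((~q \/ ~q) -> ~(p /\ r))) /\ ((r /\ ~(r -> q)) \/ ~((p /\ r) -> ~p)))
Subformulas found:
  1. r
  2. q
  3. p
  4. ~p
  5. ~q
  6. (r -> q)
  7. (p /\ r)
  8. ~(r -> q)
  9. ~(p /\ r)
  10. (~q \/ ~q)
  11. ((p /\ r) -> ~p)
  12. (r /\ ~(r -> q))
  13. ~((p /\ r) -> ~p)
  14. ((~q \/ ~q) -> ~(p /\ r))
  15. (p \/ ((~q \/ ~q) -> ~(p /\ r)))
  16. ((r /\ ~(r -> q)) \/ ~((p /\ r) -> ~p))
  17. ((p \/ ((~q \/ ~q) -> ~(p /\ r))) /\ ((r /\ ~(r -> q)) \/ ~((p /\ r) -> ~p)))
Total distinct subformulas = 17

17


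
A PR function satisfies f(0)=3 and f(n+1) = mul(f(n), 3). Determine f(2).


f(0) = 3
f(1) = mul(f(0), 3) = mul(3, 3) = 9
f(2) = mul(f(1), 3) = mul(9, 3) = 27


27


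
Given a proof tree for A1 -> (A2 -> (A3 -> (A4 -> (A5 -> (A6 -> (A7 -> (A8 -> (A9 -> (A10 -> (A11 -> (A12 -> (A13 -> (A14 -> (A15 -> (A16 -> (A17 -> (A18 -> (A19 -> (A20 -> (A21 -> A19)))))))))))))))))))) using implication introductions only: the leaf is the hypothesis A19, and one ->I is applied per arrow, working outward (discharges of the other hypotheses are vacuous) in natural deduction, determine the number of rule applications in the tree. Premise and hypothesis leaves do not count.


The formula has 21 arrows (->); its innermost consequent A19 is one of the antecedents,
so the proof starts from the hypothesis leaf A19 (not a rule application) and closes one arrow per ->I.
Building A1 -> (A2 -> (A3 -> (A4 -> (A5 -> (A6 -> (A7 -> (A8 -> (A9 -> (A10 -> (A11 -> (A12 -> (A13 -> (A14 -> (A15 -> (A16 -> (A17 -> (A18 -> (A19 -> (A20 -> (A21 -> A19)))))))))))))))))))) therefore takes 21 nested implication introductions.
Total inference nodes = 21

21


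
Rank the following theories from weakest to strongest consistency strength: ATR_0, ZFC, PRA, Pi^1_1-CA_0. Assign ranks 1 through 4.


Ordering by consistency strength:
1. PRA
2. ATR_0
3. Pi^1_1-CA_0
4. ZFC


ATR_0=2, ZFC=4, PRA=1, Pi^1_1-CA_0=3


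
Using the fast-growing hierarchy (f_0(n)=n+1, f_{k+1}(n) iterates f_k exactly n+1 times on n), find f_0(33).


f_0(33) = 33 + 1 = 34

34


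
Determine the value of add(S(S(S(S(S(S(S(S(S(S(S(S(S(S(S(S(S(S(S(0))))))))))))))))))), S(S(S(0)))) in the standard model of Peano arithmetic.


add(S^19(0), S^3(0)):
S^19(0) = 19
S^3(0) = 3
19 + 3 = 22

22


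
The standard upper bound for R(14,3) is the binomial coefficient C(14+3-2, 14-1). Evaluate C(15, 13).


R(14,3) <= C(14+3-2, 14-1) = C(15, 13)
C(15, 13) = 15! / (13! * 2!)
= 105

105


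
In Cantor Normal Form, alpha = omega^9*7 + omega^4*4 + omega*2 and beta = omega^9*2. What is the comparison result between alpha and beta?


Compare term by term from highest exponent:
alpha = omega^9*7 + omega^4*4 + omega*2
beta = omega^9*2
Term 1: alpha has omega^9*7, beta has omega^9*2
Term 2: alpha has omega^4*4, beta has omega^0*0
Term 3: alpha has omega^1*2, beta has omega^0*0
Result: alpha > beta

alpha > beta


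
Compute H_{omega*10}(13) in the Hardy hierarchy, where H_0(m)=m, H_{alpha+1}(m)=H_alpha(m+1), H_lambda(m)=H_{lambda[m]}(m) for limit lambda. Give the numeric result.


H_{omega*10}(13):
For the Hardy hierarchy, H_{omega*k}(n) = 2^k * n.
2^10 = 1024.
1024 * 13 = 13312

13312


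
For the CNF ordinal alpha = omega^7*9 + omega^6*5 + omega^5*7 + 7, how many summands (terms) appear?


CNF: omega^7*9 + omega^6*5 + omega^5*7 + 7
Count the summands separated by '+':
  term 1: omega^7*9
  term 2: omega^6*5
  term 3: omega^5*7
  term 4: 7
Total terms = 4

4


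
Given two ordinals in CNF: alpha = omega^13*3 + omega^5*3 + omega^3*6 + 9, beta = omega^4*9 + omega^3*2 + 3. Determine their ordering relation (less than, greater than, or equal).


Compare term by term from highest exponent:
alpha = omega^13*3 + omega^5*3 + omega^3*6 + 9
beta = omega^4*9 + omega^3*2 + 3
Term 1: alpha has omega^13*3, beta has omega^4*9
Term 2: alpha has omega^5*3, beta has omega^3*2
Term 3: alpha has omega^3*6, beta has omega^0*3
Term 4: alpha has omega^0*9, beta has omega^0*0
Result: alpha > beta

alpha > beta


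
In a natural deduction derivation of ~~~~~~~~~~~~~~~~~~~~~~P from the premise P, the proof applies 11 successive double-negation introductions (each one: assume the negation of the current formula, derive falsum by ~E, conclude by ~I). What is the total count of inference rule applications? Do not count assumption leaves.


Each double-negation introduction (from C infer ~~C) uses 2 inference nodes: one ~E (C and ~C give falsum) and one ~I (discharge ~C).
11 double negations = 11 * 2 = 22 inference nodes.

22


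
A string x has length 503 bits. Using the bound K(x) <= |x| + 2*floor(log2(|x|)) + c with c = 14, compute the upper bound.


floor(log2(503)) = 8
2 * 8 = 16
K(x) <= 503 + 16 + 14 = 533

533


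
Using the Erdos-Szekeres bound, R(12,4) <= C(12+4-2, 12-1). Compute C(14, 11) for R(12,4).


R(12,4) <= C(12+4-2, 12-1) = C(14, 11)
C(14, 11) = 14! / (11! * 3!)
= 364

364


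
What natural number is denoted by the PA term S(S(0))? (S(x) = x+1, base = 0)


Counting successors applied to 0:
2 applications of S to 0 = 2

2


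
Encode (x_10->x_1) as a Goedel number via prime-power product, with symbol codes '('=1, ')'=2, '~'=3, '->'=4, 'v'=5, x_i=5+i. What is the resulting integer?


Formula: (x_10->x_1)
Symbol codes: [1, 15, 4, 6, 2]
Primes: [2, 3, 5, 7, 11]
p_1^1 = 2^1 = 2
p_2^15 = 3^15 = 14348907
p_3^4 = 5^4 = 625
p_4^6 = 7^6 = 117649
p_5^2 = 11^2 = 121
Product = 255330352146003750

255330352146003750


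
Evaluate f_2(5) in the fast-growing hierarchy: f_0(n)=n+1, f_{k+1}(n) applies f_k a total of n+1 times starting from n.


f_2(5) = f_1^6(5)
f_1(m) = 2m + 1.
Iterating: f_1^k(n) = 2^k*(n+1) - 1.
f_2(5) = 2^6*(5+1) - 1 = 64*6 - 1 = 383

383


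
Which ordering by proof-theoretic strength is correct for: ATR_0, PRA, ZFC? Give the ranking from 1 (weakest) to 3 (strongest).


Ordering by consistency strength:
1. PRA
2. ATR_0
3. ZFC


ATR_0=2, PRA=1, ZFC=3


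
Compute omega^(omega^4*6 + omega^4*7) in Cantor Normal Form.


omega^(omega^4*6 + omega^4*7):
Both terms of the exponent have the same exponent 4, so they merge: omega^4*6 + omega^4*7 = omega^4*(6+7) = omega^4*13.
omega raised to a CNF ordinal is a single CNF term: Result = omega^(omega^4*13)

omega^(omega^4*13)


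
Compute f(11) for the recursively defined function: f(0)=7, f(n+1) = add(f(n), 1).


f(0) = 7
f(1) = add(f(0), 1) = add(7, 1) = 8
f(2) = add(f(1), 1) = add(8, 1) = 9
f(3) = add(f(2), 1) = add(9, 1) = 10
f(4) = add(f(3), 1) = add(10, 1) = 11
f(5) = add(f(4), 1) = add(11, 1) = 12
f(6) = add(f(5), 1) = add(12, 1) = 13
f(7) = add(f(6), 1) = add(13, 1) = 14
f(8) = add(f(7), 1) = add(14, 1) = 15
f(9) = add(f(8), 1) = add(15, 1) = 16
f(10) = add(f(9), 1) = add(16, 1) = 17
f(11) = add(f(10), 1) = add(17, 1) = 18


18


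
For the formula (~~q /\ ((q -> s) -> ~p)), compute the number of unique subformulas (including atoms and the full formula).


Formula: (~~q /\ ((q -> s) -> ~p))
Subformulas found:
  1. q
  2. s
  3. p
  4. ~p
  5. ~q
  6. ~~q
  7. (q -> s)
  8. ((q -> s) -> ~p)
  9. (~~q /\ ((q -> s) -> ~p))
Total distinct subformulas = 9

9


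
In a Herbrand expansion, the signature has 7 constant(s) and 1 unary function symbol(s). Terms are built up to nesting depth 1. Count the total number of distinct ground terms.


Herbrand terms by depth:
Depth 0: 7 constants
Depth 1: 7 new terms (running total: 14)
Total distinct ground terms = 14

14


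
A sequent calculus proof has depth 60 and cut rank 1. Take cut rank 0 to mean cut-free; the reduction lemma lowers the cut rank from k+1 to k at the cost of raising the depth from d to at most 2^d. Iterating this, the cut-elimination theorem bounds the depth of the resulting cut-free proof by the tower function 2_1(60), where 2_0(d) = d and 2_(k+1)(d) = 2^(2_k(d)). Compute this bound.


Each rank reduction sends depth d to at most 2^d; cut rank r needs r reductions.
2_0(60) = 60
2_1(60) = 2^60 = 1152921504606846976
Cut-free depth bound = 1152921504606846976

1152921504606846976


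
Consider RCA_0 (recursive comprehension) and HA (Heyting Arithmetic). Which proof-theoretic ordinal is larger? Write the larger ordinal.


Proof-theoretic ordinal of RCA_0 (recursive comprehension): omega^omega
Proof-theoretic ordinal of HA (Heyting Arithmetic): epsilon_0
Comparing: omega^omega < epsilon_0.
The larger ordinal is epsilon_0 (from HA (Heyting Arithmetic)).

epsilon_0


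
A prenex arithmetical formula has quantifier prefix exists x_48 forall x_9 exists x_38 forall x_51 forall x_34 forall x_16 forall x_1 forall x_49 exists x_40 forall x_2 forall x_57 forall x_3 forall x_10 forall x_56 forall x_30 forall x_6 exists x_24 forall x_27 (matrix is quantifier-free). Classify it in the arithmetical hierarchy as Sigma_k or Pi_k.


Leading quantifier is exists, so the class is Sigma.
Number of quantifier blocks = alternations + 1 = 7 + 1 = 8.
Classification: Sigma_8

Sigma_8


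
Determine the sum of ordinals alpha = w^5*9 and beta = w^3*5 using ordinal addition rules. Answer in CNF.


Ordinal addition w^5*9 + w^3*5:
Leading exponent of alpha (5) > leading exponent of beta (3).
Since alpha's term has higher exponent than beta's leading term,
the sum is simply alpha followed by beta.
Result = w^5*9 + w^3*5

w^5*9 + w^3*5


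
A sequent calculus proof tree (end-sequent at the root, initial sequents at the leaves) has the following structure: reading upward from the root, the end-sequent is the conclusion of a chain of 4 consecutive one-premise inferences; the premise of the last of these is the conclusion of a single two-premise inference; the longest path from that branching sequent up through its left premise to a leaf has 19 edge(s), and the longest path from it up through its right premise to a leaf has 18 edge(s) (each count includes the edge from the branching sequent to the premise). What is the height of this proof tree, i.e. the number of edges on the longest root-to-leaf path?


Longest path through the left premise: 19 edges (measured from the branching sequent)
Longest path through the right premise: 18 edges
Height of the subtree rooted at the branching sequent: max(19, 18) = 19
The branching sequent sits 4 edges above the root (the chain of one-premise inferences), so height = 19 + 4 = 23

23


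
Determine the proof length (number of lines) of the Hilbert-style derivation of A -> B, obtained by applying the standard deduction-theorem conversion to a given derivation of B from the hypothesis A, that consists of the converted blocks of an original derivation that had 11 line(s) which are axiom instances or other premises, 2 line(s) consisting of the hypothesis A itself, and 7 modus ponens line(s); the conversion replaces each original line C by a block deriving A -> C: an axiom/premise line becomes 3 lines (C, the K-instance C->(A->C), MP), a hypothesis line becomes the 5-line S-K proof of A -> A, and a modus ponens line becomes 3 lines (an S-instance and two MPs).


Deduction-theorem conversion, block by block:
- 11 axiom/premise lines -> 3 lines each = 33
- 2 hypothesis lines -> 5 lines each (identity proof A->A) = 10
- 7 MP lines -> 3 lines each (S-instance, MP, MP) = 21
Total = 33 + 10 + 21 = 64 lines.

64


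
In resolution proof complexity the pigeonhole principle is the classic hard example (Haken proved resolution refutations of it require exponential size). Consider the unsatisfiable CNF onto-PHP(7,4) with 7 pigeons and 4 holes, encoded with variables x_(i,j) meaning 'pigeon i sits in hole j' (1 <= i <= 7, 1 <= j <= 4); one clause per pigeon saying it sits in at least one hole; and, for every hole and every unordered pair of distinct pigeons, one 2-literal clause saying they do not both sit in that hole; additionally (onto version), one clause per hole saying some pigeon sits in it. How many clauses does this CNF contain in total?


onto-PHP(7,4): 7 pigeons, 4 holes, 7*4 = 28 variables.
- pigeon clauses: one per pigeon -> 7 clauses
- hole clauses: 4 holes * C(7,2) = 4 * 21 -> 84 clauses
- onto clauses: one per hole -> 4 clauses
Total clauses = 7 + 84 + 4 = 95

95


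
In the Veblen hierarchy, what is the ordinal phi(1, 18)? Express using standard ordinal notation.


phi(1, 18):
phi(1, beta) = epsilon_beta (the beta-th epsilon number).
phi(1, 18) = epsilon_18

epsilon_18


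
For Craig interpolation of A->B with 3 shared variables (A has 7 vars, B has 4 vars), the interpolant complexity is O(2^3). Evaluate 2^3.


Shared atoms = 3
Craig interpolant size bound = 2^3
= 8

8


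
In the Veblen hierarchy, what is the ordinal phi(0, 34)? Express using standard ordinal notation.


phi(0, 34):
phi(0, beta) = omega^beta by definition.
phi(0, 34) = omega^34

omega^34


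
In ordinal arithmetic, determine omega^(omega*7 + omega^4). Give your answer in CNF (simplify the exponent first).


omega^(omega*7 + omega^4):
In ordinal addition a term is absorbed by a following term of strictly larger exponent: 1 < 4, so omega*7 + omega^4 = omega^4.
omega raised to a CNF ordinal is a single CNF term: Result = omega^(omega^4)

omega^(omega^4)


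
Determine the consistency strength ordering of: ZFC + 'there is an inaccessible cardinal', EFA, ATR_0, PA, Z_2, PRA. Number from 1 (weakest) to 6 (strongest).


Ordering by consistency strength:
1. EFA
2. PRA
3. PA
4. ATR_0
5. Z_2
6. ZFC + 'there is an inaccessible cardinal'


ZFC + 'there is an inaccessible cardinal'=6, EFA=1, ATR_0=4, PA=3, Z_2=5, PRA=2


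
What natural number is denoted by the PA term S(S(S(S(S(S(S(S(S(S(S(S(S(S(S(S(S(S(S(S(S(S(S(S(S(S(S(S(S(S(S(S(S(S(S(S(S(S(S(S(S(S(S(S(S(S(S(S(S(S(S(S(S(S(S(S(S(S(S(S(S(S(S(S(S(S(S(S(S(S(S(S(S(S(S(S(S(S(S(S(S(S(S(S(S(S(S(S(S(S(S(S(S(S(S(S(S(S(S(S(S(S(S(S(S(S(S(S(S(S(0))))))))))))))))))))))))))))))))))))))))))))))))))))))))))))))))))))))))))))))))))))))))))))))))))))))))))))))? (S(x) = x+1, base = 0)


Counting successors applied to 0:
110 applications of S to 0 = 110

110


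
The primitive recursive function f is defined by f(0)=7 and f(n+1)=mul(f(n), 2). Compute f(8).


f(0) = 7
f(1) = mul(f(0), 2) = mul(7, 2) = 14
f(2) = mul(f(1), 2) = mul(14, 2) = 28
f(3) = mul(f(2), 2) = mul(28, 2) = 56
f(4) = mul(f(3), 2) = mul(56, 2) = 112
f(5) = mul(f(4), 2) = mul(112, 2) = 224
f(6) = mul(f(5), 2) = mul(224, 2) = 448
f(7) = mul(f(6), 2) = mul(448, 2) = 896
f(8) = mul(f(7), 2) = mul(896, 2) = 1792


1792


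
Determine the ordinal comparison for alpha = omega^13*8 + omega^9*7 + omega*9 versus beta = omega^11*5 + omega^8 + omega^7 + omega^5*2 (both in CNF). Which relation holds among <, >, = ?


Compare term by term from highest exponent:
alpha = omega^13*8 + omega^9*7 + omega*9
beta = omega^11*5 + omega^8 + omega^7 + omega^5*2
Term 1: alpha has omega^13*8, beta has omega^11*5
Term 2: alpha has omega^9*7, beta has omega^8*1
Term 3: alpha has omega^1*9, beta has omega^7*1
Term 4: alpha has omega^0*0, beta has omega^5*2
Result: alpha > beta

alpha > beta


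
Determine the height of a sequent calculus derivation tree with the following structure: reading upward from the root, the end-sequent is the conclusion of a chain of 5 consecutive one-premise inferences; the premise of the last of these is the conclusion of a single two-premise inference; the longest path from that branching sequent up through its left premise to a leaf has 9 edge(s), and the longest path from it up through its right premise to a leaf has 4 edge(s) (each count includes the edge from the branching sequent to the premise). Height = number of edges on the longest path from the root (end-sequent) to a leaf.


Longest path through the left premise: 9 edges (measured from the branching sequent)
Longest path through the right premise: 4 edges
Height of the subtree rooted at the branching sequent: max(9, 4) = 9
The branching sequent sits 5 edges above the root (the chain of one-premise inferences), so height = 9 + 5 = 14

14


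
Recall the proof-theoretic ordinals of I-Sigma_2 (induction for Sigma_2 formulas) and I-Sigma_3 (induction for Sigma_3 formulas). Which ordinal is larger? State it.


Proof-theoretic ordinal of I-Sigma_2 (induction for Sigma_2 formulas): omega^(omega^omega)
Proof-theoretic ordinal of I-Sigma_3 (induction for Sigma_3 formulas): omega^(omega^(omega^omega))
Comparing: omega^(omega^omega) < omega^(omega^(omega^omega)).
The larger ordinal is omega^(omega^(omega^omega)) (from I-Sigma_3 (induction for Sigma_3 formulas)).

omega^(omega^(omega^omega))


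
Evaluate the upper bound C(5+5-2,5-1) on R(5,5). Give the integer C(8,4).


R(5,5) <= C(5+5-2, 5-1) = C(8, 4)
C(8, 4) = 8! / (4! * 4!)
= 70

70


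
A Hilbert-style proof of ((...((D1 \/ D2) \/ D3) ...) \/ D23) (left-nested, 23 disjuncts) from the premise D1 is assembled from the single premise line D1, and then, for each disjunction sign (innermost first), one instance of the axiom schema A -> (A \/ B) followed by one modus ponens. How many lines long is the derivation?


Building the left-nested 23-ary disjunction from D1:
- 1 premise line (D1)
- 23 disjuncts means 22 disjunction signs; each needs 1 axiom instance + 1 MP = 2 lines: 2 * 22 = 44
Total = 1 + 44 = 45 lines.

45


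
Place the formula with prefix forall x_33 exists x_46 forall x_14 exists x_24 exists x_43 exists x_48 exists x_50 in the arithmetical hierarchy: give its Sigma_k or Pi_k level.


Leading quantifier is forall, so the class is Pi.
Number of quantifier blocks = alternations + 1 = 3 + 1 = 4.
Classification: Pi_4

Pi_4


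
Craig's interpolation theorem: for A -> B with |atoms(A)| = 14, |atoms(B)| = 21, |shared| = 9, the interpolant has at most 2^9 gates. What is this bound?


Shared atoms = 9
Craig interpolant size bound = 2^9
= 512

512


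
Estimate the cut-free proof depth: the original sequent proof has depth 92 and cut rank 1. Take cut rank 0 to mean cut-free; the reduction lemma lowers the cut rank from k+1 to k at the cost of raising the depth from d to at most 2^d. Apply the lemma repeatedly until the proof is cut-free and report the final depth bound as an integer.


Each rank reduction sends depth d to at most 2^d; cut rank r needs r reductions.
2_0(92) = 92
2_1(92) = 2^92 = 4951760157141521099596496896
Cut-free depth bound = 4951760157141521099596496896

4951760157141521099596496896


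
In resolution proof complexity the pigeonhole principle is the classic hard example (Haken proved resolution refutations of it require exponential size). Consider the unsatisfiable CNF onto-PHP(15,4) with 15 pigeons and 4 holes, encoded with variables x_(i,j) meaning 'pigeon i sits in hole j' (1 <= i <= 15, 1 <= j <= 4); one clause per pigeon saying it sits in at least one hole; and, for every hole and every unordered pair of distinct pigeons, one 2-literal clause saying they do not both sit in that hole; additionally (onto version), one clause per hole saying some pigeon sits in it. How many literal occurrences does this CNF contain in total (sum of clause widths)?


onto-PHP(15,4): 15 pigeons, 4 holes, 15*4 = 60 variables.
- pigeon clauses: one per pigeon -> 15 clauses of width 4 -> 60 literals
- hole clauses: 4 holes * C(15,2) = 4 * 105 -> 420 clauses of width 2 -> 840 literals
- onto clauses: one per hole -> 4 clauses of width 15 -> 60 literals
Total literal occurrences = 60 + 840 + 60 = 960

960


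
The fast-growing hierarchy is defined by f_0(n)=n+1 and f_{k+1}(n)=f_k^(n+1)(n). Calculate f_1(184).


f_1(184) = f_0^185(184)
f_0 adds 1 each time, applied 185 times.
f_1(184) = 184 + 185 = 369

369


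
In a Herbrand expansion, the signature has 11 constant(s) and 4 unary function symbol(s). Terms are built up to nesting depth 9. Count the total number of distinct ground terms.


Herbrand terms by depth:
Depth 0: 11 constants
Depth 1: 44 new terms (running total: 55)
Depth 2: 176 new terms (running total: 231)
Depth 3: 704 new terms (running total: 935)
Depth 4: 2816 new terms (running total: 3751)
Depth 5: 11264 new terms (running total: 15015)
Depth 6: 45056 new terms (running total: 60071)
Depth 7: 180224 new terms (running total: 240295)
Depth 8: 720896 new terms (running total: 961191)
Depth 9: 2883584 new terms (running total: 3844775)
Total distinct ground terms = 3844775

3844775


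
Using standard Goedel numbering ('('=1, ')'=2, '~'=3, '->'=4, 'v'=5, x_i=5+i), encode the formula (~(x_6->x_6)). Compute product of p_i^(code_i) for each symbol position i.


Formula: (~(x_6->x_6))
Symbol codes: [1, 3, 1, 11, 4, 11, 2, 2]
Primes: [2, 3, 5, 7, 11, 13, 17, 19]
p_1^1 = 2^1 = 2
p_2^3 = 3^3 = 27
p_3^1 = 5^1 = 5
p_4^11 = 7^11 = 1977326743
p_5^4 = 11^4 = 14641
p_6^11 = 13^11 = 1792160394037
p_7^2 = 17^2 = 289
p_8^2 = 19^2 = 361
Product = 1461486691568298493545308516384730

1461486691568298493545308516384730


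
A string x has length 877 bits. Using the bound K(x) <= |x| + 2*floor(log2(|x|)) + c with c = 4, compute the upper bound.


floor(log2(877)) = 9
2 * 9 = 18
K(x) <= 877 + 18 + 4 = 899

899


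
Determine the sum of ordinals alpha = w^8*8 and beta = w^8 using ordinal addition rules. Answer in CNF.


Ordinal addition w^8*8 + w^8:
Both terms have the same exponent 8.
w^e*c + w^e*d = w^e*(c+d).
Result = w^8*(8+1) = w^8*9

w^8*9


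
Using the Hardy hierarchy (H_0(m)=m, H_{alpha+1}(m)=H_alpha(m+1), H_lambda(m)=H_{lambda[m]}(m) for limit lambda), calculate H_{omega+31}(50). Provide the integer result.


H_{omega+31}(50):
Unwind the 31 successor steps: H_{omega+31}(50) = H_omega(50+31) = H_omega(81).
H_omega(m) = H_m(m) = m + m = 2m.
Result = 2 * 81 = 162

162


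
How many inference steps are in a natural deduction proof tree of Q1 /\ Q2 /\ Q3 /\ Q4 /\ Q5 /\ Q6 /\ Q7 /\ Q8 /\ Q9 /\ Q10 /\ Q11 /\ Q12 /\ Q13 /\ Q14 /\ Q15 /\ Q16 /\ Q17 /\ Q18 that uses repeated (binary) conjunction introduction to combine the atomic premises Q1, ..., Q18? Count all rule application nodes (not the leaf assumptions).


The target conjunction has 18 conjuncts, i.e. 17 binary /\ connectives.
Each conjunction-intro joins two pieces, so 18 atoms require 18-1 = 17 applications.
Total inference nodes = 17

17


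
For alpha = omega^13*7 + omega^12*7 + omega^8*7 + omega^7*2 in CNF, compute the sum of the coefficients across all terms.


CNF: omega^13*7 + omega^12*7 + omega^8*7 + omega^7*2
Coefficients: 7 + 7 + 7 + 2 = 23

23


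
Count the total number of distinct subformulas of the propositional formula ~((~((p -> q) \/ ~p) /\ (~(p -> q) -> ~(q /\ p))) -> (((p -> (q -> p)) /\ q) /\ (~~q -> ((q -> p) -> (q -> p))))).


Formula: ~((~((p -> q) \/ ~p) /\ (~(p -> q) -> ~(q /\ p))) -> (((p -> (q -> p)) /\ q) /\ (~~q -> ((q -> p) -> (q -> p)))))
Subformulas found:
  1. q
  2. p
  3. ~p
  4. ~q
  5. ~~q
  6. (q /\ p)
  7. (q -> p)
  8. (p -> q)
  9. ~(p -> q)
  10. ~(q /\ p)
  11. (p -> (q -> p))
  12. ((p -> q) \/ ~p)
  13. ~((p -> q) \/ ~p)
  14. ((q -> p) -> (q -> p))
  15. ((p -> (q -> p)) /\ q)
  16. (~(p -> q) -> ~(q /\ p))
  17. (~~q -> ((q -> p) -> (q -> p)))
  18. (~((p -> q) \/ ~p) /\ (~(p -> q) -> ~(q /\ p)))
  19. (((p -> (q -> p)) /\ q) /\ (~~q -> ((q -> p) -> (q -> p))))
  20. ((~((p -> q) \/ ~p) /\ (~(p -> q) -> ~(q /\ p))) -> (((p -> (q -> p)) /\ q) /\ (~~q -> ((q -> p) -> (q -> p)))))
  21. ~((~((p -> q) \/ ~p) /\ (~(p -> q) -> ~(q /\ p))) -> (((p -> (q -> p)) /\ q) /\ (~~q -> ((q -> p) -> (q -> p)))))
Total distinct subformulas = 21

21


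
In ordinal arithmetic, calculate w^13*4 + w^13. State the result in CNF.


Ordinal addition w^13*4 + w^13:
Both terms have the same exponent 13.
w^e*c + w^e*d = w^e*(c+d).
Result = w^13*(4+1) = w^13*5

w^13*5


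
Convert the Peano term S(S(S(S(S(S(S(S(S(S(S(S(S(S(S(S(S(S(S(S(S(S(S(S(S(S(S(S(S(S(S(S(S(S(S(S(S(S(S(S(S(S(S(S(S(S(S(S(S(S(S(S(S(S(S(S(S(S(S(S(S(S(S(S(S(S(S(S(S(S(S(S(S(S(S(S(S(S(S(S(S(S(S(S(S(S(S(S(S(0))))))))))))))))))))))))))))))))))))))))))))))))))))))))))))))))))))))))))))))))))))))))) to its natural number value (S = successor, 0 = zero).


Counting successors applied to 0:
89 applications of S to 0 = 89

89


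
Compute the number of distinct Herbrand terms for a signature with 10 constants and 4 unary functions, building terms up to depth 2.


Herbrand terms by depth:
Depth 0: 10 constants
Depth 1: 40 new terms (running total: 50)
Depth 2: 160 new terms (running total: 210)
Total distinct ground terms = 210

210


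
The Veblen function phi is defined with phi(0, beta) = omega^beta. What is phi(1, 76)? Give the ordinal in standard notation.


phi(1, 76):
phi(1, beta) = epsilon_beta (the beta-th epsilon number).
phi(1, 76) = epsilon_76

epsilon_76


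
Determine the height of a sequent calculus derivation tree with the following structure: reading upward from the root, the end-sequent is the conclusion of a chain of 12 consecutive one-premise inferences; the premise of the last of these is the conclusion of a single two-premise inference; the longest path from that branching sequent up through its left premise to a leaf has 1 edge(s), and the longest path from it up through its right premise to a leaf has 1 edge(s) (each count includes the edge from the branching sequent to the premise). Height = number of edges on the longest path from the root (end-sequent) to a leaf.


Longest path through the left premise: 1 edges (measured from the branching sequent)
Longest path through the right premise: 1 edges
Height of the subtree rooted at the branching sequent: max(1, 1) = 1
The branching sequent sits 12 edges above the root (the chain of one-premise inferences), so height = 1 + 12 = 13

13


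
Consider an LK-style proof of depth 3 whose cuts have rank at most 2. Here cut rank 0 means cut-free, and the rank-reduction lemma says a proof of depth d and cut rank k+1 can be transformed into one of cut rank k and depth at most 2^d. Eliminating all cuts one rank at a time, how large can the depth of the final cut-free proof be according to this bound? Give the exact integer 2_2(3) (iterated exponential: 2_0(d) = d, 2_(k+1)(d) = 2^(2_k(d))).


Each rank reduction sends depth d to at most 2^d; cut rank r needs r reductions.
2_0(3) = 3
2_1(3) = 2^3 = 8
2_2(3) = 2^8 = 256
Cut-free depth bound = 256

256


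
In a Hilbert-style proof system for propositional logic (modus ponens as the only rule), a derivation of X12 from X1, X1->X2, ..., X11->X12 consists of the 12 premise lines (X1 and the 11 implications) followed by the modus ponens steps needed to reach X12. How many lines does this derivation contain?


We have 12 premise lines: X1 and 11 implications.
Each implication is detached once by MP, giving 11 MP lines.
12 premise lines + 11 MP lines = 23 total lines.

23


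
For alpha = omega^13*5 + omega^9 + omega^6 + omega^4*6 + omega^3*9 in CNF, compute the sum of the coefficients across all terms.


CNF: omega^13*5 + omega^9 + omega^6 + omega^4*6 + omega^3*9
Coefficients: 5 + 1 + 1 + 6 + 9 = 22

22


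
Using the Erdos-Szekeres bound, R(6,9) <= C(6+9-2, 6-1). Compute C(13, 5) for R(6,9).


R(6,9) <= C(6+9-2, 6-1) = C(13, 5)
C(13, 5) = 13! / (5! * 8!)
= 1287

1287


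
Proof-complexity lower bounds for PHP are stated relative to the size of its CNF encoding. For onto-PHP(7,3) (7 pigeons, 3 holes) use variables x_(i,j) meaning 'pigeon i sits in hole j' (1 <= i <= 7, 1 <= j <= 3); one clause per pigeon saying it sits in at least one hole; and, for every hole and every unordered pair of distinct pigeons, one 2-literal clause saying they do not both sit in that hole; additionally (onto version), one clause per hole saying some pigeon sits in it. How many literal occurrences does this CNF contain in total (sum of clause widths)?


onto-PHP(7,3): 7 pigeons, 3 holes, 7*3 = 21 variables.
- pigeon clauses: one per pigeon -> 7 clauses of width 3 -> 21 literals
- hole clauses: 3 holes * C(7,2) = 3 * 21 -> 63 clauses of width 2 -> 126 literals
- onto clauses: one per hole -> 3 clauses of width 7 -> 21 literals
Total literal occurrences = 21 + 126 + 21 = 168

168


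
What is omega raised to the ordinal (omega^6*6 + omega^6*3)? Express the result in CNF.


omega^(omega^6*6 + omega^6*3):
Both terms of the exponent have the same exponent 6, so they merge: omega^6*6 + omega^6*3 = omega^6*(6+3) = omega^6*9.
omega raised to a CNF ordinal is a single CNF term: Result = omega^(omega^6*9)

omega^(omega^6*9)


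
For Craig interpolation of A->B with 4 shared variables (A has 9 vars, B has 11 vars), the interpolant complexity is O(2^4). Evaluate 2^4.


Shared atoms = 4
Craig interpolant size bound = 2^4
= 16

16


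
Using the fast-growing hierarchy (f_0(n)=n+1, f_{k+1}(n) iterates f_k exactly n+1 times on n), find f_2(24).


f_2(24) = f_1^25(24)
f_1(m) = 2m + 1.
Iterating: f_1^k(n) = 2^k*(n+1) - 1.
f_2(24) = 2^25*(24+1) - 1 = 33554432*25 - 1 = 838860799

838860799


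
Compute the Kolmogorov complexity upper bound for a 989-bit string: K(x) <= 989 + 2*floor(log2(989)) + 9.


floor(log2(989)) = 9
2 * 9 = 18
K(x) <= 989 + 18 + 9 = 1016

1016


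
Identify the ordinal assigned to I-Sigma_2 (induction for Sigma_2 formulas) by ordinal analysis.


The proof-theoretic ordinal of I-Sigma_2 (induction for Sigma_2 formulas) is a standard result in ordinal analysis.
This ordinal is the supremum of order types of primitive recursive well-orderings
that the theory can prove to be well-ordered.
For I-Sigma_2 (induction for Sigma_2 formulas), the proof-theoretic ordinal is omega^(omega^omega).

omega^(omega^omega)


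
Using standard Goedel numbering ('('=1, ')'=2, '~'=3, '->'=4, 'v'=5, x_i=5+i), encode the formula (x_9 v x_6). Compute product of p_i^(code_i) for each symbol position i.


Formula: (x_9 v x_6)
Symbol codes: [1, 14, 5, 11, 2]
Primes: [2, 3, 5, 7, 11]
p_1^1 = 2^1 = 2
p_2^14 = 3^14 = 4782969
p_3^5 = 5^5 = 3125
p_4^11 = 7^11 = 1977326743
p_5^2 = 11^2 = 121
Product = 7152228714196475043750

7152228714196475043750


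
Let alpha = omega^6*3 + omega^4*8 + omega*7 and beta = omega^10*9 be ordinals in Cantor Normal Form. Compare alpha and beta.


Compare term by term from highest exponent:
alpha = omega^6*3 + omega^4*8 + omega*7
beta = omega^10*9
Term 1: alpha has omega^6*3, beta has omega^10*9
Term 2: alpha has omega^4*8, beta has omega^0*0
Term 3: alpha has omega^1*7, beta has omega^0*0
Result: alpha < beta

alpha < beta


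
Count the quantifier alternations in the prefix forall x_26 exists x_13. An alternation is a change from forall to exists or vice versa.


Walk the prefix and count type changes:
  position 1: forall -> exists <-- alternation
Total alternations = 1

1


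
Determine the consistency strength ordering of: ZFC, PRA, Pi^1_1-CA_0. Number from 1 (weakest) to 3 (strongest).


Ordering by consistency strength:
1. PRA
2. Pi^1_1-CA_0
3. ZFC


ZFC=3, PRA=1, Pi^1_1-CA_0=2


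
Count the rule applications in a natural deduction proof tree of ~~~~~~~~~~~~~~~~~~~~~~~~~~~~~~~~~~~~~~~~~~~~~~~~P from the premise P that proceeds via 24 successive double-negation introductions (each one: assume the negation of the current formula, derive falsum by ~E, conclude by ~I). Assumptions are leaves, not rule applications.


Each double-negation introduction (from C infer ~~C) uses 2 inference nodes: one ~E (C and ~C give falsum) and one ~I (discharge ~C).
24 double negations = 24 * 2 = 48 inference nodes.

48


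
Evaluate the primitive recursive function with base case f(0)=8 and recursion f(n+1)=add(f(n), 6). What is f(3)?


f(0) = 8
f(1) = add(f(0), 6) = add(8, 6) = 14
f(2) = add(f(1), 6) = add(14, 6) = 20
f(3) = add(f(2), 6) = add(20, 6) = 26


26


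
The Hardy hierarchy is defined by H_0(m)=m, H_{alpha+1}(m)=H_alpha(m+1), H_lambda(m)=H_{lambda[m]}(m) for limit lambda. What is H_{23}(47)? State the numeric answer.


H_23(47):
For finite ordinals k, H_k(n) = n + k (each successor step adds 1).
H_23(47) = 47 + 23 = 70

70


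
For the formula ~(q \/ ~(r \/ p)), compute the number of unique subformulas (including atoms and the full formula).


Formula: ~(q \/ ~(r \/ p))
Subformulas found:
  1. q
  2. r
  3. p
  4. (r \/ p)
  5. ~(r \/ p)
  6. (q \/ ~(r \/ p))
  7. ~(q \/ ~(r \/ p))
Total distinct subformulas = 7

7


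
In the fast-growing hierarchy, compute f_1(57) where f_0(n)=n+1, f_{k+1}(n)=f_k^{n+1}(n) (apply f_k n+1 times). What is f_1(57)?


f_1(57) = f_0^58(57)
f_0 adds 1 each time, applied 58 times.
f_1(57) = 57 + 58 = 115

115
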